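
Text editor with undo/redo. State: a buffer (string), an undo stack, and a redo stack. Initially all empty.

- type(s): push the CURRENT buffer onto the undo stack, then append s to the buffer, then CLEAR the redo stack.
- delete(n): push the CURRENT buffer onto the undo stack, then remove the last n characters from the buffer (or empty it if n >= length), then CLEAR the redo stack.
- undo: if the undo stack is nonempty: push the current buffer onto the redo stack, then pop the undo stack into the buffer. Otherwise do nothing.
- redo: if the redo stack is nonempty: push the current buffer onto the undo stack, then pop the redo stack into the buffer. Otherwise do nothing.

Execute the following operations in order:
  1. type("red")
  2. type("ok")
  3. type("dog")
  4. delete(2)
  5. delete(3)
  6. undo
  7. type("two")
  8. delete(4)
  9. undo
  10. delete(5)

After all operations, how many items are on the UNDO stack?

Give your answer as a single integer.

Answer: 6

Derivation:
After op 1 (type): buf='red' undo_depth=1 redo_depth=0
After op 2 (type): buf='redok' undo_depth=2 redo_depth=0
After op 3 (type): buf='redokdog' undo_depth=3 redo_depth=0
After op 4 (delete): buf='redokd' undo_depth=4 redo_depth=0
After op 5 (delete): buf='red' undo_depth=5 redo_depth=0
After op 6 (undo): buf='redokd' undo_depth=4 redo_depth=1
After op 7 (type): buf='redokdtwo' undo_depth=5 redo_depth=0
After op 8 (delete): buf='redok' undo_depth=6 redo_depth=0
After op 9 (undo): buf='redokdtwo' undo_depth=5 redo_depth=1
After op 10 (delete): buf='redo' undo_depth=6 redo_depth=0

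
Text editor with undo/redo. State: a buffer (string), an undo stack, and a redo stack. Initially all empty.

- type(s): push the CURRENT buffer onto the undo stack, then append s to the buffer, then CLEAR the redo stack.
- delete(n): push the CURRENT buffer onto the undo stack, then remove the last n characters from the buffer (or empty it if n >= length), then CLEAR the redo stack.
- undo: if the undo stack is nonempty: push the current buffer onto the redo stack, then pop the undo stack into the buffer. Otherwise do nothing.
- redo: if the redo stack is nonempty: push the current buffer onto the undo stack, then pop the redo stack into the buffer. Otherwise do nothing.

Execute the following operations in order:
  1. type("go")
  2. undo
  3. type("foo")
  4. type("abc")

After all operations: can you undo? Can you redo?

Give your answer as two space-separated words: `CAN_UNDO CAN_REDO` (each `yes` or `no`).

After op 1 (type): buf='go' undo_depth=1 redo_depth=0
After op 2 (undo): buf='(empty)' undo_depth=0 redo_depth=1
After op 3 (type): buf='foo' undo_depth=1 redo_depth=0
After op 4 (type): buf='fooabc' undo_depth=2 redo_depth=0

Answer: yes no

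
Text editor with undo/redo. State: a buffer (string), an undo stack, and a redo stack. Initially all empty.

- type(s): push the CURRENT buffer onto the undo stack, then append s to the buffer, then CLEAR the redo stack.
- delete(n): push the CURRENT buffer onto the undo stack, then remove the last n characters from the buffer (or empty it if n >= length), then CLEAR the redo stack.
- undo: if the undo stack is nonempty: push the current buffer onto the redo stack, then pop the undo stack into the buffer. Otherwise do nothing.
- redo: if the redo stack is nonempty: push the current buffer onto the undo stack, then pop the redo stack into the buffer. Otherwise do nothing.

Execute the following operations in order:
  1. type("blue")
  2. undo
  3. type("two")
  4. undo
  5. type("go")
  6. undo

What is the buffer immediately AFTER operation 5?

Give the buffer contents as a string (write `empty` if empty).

Answer: go

Derivation:
After op 1 (type): buf='blue' undo_depth=1 redo_depth=0
After op 2 (undo): buf='(empty)' undo_depth=0 redo_depth=1
After op 3 (type): buf='two' undo_depth=1 redo_depth=0
After op 4 (undo): buf='(empty)' undo_depth=0 redo_depth=1
After op 5 (type): buf='go' undo_depth=1 redo_depth=0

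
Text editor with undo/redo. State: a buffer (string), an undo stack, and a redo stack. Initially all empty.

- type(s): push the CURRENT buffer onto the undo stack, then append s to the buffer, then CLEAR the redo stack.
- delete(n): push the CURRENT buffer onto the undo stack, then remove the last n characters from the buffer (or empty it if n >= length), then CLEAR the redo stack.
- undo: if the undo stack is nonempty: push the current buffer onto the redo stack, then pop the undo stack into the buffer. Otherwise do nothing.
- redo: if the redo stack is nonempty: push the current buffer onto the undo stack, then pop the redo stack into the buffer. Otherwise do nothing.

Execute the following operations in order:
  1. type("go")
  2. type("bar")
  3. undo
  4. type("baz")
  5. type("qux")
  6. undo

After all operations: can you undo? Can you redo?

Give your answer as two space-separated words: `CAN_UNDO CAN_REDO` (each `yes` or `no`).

After op 1 (type): buf='go' undo_depth=1 redo_depth=0
After op 2 (type): buf='gobar' undo_depth=2 redo_depth=0
After op 3 (undo): buf='go' undo_depth=1 redo_depth=1
After op 4 (type): buf='gobaz' undo_depth=2 redo_depth=0
After op 5 (type): buf='gobazqux' undo_depth=3 redo_depth=0
After op 6 (undo): buf='gobaz' undo_depth=2 redo_depth=1

Answer: yes yes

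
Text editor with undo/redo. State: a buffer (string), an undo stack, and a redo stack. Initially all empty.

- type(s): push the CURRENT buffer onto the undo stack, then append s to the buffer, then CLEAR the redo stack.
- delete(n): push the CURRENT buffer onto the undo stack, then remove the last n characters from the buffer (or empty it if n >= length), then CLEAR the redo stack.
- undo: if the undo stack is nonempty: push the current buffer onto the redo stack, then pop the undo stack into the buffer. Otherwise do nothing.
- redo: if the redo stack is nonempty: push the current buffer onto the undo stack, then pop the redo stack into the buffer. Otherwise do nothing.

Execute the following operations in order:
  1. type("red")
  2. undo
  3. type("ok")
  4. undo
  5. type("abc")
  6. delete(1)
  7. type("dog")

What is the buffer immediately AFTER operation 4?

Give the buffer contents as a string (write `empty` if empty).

Answer: empty

Derivation:
After op 1 (type): buf='red' undo_depth=1 redo_depth=0
After op 2 (undo): buf='(empty)' undo_depth=0 redo_depth=1
After op 3 (type): buf='ok' undo_depth=1 redo_depth=0
After op 4 (undo): buf='(empty)' undo_depth=0 redo_depth=1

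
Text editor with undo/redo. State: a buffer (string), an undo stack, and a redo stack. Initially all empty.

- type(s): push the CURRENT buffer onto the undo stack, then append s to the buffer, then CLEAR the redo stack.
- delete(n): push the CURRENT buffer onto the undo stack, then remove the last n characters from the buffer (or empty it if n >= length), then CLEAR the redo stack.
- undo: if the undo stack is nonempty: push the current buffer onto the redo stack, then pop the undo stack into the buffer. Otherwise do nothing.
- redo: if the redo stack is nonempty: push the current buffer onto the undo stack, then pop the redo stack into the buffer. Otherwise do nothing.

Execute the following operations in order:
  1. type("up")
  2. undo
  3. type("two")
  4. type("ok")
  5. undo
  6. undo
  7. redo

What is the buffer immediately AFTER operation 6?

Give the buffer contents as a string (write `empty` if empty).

After op 1 (type): buf='up' undo_depth=1 redo_depth=0
After op 2 (undo): buf='(empty)' undo_depth=0 redo_depth=1
After op 3 (type): buf='two' undo_depth=1 redo_depth=0
After op 4 (type): buf='twook' undo_depth=2 redo_depth=0
After op 5 (undo): buf='two' undo_depth=1 redo_depth=1
After op 6 (undo): buf='(empty)' undo_depth=0 redo_depth=2

Answer: empty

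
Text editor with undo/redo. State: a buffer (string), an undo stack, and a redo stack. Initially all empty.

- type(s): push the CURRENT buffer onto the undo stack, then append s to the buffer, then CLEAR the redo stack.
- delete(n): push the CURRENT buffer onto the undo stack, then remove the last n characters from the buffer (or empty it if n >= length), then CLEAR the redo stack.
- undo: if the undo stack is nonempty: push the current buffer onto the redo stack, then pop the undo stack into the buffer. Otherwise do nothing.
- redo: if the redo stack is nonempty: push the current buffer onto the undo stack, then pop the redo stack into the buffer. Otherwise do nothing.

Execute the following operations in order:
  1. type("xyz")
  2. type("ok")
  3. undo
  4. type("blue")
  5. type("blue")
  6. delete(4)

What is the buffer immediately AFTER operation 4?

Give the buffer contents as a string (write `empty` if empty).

After op 1 (type): buf='xyz' undo_depth=1 redo_depth=0
After op 2 (type): buf='xyzok' undo_depth=2 redo_depth=0
After op 3 (undo): buf='xyz' undo_depth=1 redo_depth=1
After op 4 (type): buf='xyzblue' undo_depth=2 redo_depth=0

Answer: xyzblue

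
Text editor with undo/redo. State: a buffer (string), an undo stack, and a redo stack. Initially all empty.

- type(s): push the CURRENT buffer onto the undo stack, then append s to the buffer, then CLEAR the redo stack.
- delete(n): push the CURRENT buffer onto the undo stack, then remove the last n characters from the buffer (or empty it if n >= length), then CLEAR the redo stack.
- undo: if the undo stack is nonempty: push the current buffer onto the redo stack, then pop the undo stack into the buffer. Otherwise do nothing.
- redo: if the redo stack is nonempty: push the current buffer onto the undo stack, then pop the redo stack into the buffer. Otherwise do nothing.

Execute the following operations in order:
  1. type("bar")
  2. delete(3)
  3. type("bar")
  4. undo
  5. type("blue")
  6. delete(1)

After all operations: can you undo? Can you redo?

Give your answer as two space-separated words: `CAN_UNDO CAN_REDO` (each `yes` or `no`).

Answer: yes no

Derivation:
After op 1 (type): buf='bar' undo_depth=1 redo_depth=0
After op 2 (delete): buf='(empty)' undo_depth=2 redo_depth=0
After op 3 (type): buf='bar' undo_depth=3 redo_depth=0
After op 4 (undo): buf='(empty)' undo_depth=2 redo_depth=1
After op 5 (type): buf='blue' undo_depth=3 redo_depth=0
After op 6 (delete): buf='blu' undo_depth=4 redo_depth=0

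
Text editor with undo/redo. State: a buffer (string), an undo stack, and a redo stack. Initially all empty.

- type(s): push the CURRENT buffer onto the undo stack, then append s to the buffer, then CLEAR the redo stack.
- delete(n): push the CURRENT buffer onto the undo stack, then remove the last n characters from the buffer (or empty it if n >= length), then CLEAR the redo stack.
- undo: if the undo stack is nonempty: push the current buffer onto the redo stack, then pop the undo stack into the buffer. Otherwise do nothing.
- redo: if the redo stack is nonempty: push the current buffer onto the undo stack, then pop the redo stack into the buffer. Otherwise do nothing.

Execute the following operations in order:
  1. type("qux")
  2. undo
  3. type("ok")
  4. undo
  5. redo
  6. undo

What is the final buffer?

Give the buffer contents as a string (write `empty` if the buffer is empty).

After op 1 (type): buf='qux' undo_depth=1 redo_depth=0
After op 2 (undo): buf='(empty)' undo_depth=0 redo_depth=1
After op 3 (type): buf='ok' undo_depth=1 redo_depth=0
After op 4 (undo): buf='(empty)' undo_depth=0 redo_depth=1
After op 5 (redo): buf='ok' undo_depth=1 redo_depth=0
After op 6 (undo): buf='(empty)' undo_depth=0 redo_depth=1

Answer: empty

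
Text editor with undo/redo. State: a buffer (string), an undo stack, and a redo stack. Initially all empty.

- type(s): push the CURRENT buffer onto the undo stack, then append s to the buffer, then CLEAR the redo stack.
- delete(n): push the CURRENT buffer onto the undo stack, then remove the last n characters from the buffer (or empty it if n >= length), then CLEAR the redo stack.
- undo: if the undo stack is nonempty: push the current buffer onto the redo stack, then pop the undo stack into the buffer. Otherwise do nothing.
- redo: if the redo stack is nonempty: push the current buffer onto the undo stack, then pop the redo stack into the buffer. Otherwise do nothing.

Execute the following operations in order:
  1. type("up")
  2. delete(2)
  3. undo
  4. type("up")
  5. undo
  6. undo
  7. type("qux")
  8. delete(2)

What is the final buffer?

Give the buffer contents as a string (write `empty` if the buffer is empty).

Answer: q

Derivation:
After op 1 (type): buf='up' undo_depth=1 redo_depth=0
After op 2 (delete): buf='(empty)' undo_depth=2 redo_depth=0
After op 3 (undo): buf='up' undo_depth=1 redo_depth=1
After op 4 (type): buf='upup' undo_depth=2 redo_depth=0
After op 5 (undo): buf='up' undo_depth=1 redo_depth=1
After op 6 (undo): buf='(empty)' undo_depth=0 redo_depth=2
After op 7 (type): buf='qux' undo_depth=1 redo_depth=0
After op 8 (delete): buf='q' undo_depth=2 redo_depth=0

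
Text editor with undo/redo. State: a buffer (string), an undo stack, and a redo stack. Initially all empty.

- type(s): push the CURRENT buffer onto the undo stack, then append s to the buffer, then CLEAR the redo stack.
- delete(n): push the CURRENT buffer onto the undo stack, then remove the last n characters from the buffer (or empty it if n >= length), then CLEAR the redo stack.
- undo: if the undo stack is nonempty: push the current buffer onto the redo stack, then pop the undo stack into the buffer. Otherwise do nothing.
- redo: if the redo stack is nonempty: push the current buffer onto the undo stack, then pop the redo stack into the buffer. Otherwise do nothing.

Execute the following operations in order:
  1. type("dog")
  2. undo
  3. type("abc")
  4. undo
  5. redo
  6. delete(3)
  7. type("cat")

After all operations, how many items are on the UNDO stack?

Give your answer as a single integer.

After op 1 (type): buf='dog' undo_depth=1 redo_depth=0
After op 2 (undo): buf='(empty)' undo_depth=0 redo_depth=1
After op 3 (type): buf='abc' undo_depth=1 redo_depth=0
After op 4 (undo): buf='(empty)' undo_depth=0 redo_depth=1
After op 5 (redo): buf='abc' undo_depth=1 redo_depth=0
After op 6 (delete): buf='(empty)' undo_depth=2 redo_depth=0
After op 7 (type): buf='cat' undo_depth=3 redo_depth=0

Answer: 3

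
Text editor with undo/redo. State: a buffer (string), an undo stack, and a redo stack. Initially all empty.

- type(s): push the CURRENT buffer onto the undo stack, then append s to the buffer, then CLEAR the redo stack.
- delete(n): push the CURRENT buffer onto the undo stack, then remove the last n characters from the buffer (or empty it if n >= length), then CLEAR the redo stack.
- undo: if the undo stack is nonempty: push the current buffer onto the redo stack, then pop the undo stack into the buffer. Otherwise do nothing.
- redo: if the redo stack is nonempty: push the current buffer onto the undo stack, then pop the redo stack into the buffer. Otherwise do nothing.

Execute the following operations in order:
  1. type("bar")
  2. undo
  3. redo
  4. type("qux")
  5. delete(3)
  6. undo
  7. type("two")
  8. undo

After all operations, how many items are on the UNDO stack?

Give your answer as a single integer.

Answer: 2

Derivation:
After op 1 (type): buf='bar' undo_depth=1 redo_depth=0
After op 2 (undo): buf='(empty)' undo_depth=0 redo_depth=1
After op 3 (redo): buf='bar' undo_depth=1 redo_depth=0
After op 4 (type): buf='barqux' undo_depth=2 redo_depth=0
After op 5 (delete): buf='bar' undo_depth=3 redo_depth=0
After op 6 (undo): buf='barqux' undo_depth=2 redo_depth=1
After op 7 (type): buf='barquxtwo' undo_depth=3 redo_depth=0
After op 8 (undo): buf='barqux' undo_depth=2 redo_depth=1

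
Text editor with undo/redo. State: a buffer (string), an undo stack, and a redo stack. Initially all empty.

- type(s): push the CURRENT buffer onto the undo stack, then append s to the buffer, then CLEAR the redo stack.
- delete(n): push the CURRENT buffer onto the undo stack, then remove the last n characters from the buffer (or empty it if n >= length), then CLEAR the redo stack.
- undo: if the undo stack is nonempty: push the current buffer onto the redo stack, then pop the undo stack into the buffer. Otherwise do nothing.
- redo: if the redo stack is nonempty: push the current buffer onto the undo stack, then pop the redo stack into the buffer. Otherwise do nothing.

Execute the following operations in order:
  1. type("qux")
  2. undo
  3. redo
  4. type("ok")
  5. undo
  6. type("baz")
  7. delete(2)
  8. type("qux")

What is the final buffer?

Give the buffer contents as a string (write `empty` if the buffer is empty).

Answer: quxbqux

Derivation:
After op 1 (type): buf='qux' undo_depth=1 redo_depth=0
After op 2 (undo): buf='(empty)' undo_depth=0 redo_depth=1
After op 3 (redo): buf='qux' undo_depth=1 redo_depth=0
After op 4 (type): buf='quxok' undo_depth=2 redo_depth=0
After op 5 (undo): buf='qux' undo_depth=1 redo_depth=1
After op 6 (type): buf='quxbaz' undo_depth=2 redo_depth=0
After op 7 (delete): buf='quxb' undo_depth=3 redo_depth=0
After op 8 (type): buf='quxbqux' undo_depth=4 redo_depth=0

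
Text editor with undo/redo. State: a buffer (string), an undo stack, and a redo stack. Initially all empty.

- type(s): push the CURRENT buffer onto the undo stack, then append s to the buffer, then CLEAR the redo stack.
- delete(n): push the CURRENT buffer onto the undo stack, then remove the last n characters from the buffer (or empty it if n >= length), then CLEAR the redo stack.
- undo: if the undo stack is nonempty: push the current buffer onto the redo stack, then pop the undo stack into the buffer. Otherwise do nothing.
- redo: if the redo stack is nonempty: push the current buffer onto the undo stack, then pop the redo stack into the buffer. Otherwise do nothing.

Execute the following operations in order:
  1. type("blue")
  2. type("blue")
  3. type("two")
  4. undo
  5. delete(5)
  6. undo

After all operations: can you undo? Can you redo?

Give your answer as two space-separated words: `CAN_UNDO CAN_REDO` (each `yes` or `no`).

After op 1 (type): buf='blue' undo_depth=1 redo_depth=0
After op 2 (type): buf='blueblue' undo_depth=2 redo_depth=0
After op 3 (type): buf='bluebluetwo' undo_depth=3 redo_depth=0
After op 4 (undo): buf='blueblue' undo_depth=2 redo_depth=1
After op 5 (delete): buf='blu' undo_depth=3 redo_depth=0
After op 6 (undo): buf='blueblue' undo_depth=2 redo_depth=1

Answer: yes yes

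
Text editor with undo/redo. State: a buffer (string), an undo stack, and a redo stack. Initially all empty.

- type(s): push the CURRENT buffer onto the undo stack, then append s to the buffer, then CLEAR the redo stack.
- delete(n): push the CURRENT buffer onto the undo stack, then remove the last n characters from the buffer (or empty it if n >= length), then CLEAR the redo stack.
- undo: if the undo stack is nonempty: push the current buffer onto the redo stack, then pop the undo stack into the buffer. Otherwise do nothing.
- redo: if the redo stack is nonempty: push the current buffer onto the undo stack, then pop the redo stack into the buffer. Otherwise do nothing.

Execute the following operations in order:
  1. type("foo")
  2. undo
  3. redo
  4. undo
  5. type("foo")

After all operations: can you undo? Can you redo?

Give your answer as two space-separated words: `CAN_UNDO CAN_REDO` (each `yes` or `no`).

After op 1 (type): buf='foo' undo_depth=1 redo_depth=0
After op 2 (undo): buf='(empty)' undo_depth=0 redo_depth=1
After op 3 (redo): buf='foo' undo_depth=1 redo_depth=0
After op 4 (undo): buf='(empty)' undo_depth=0 redo_depth=1
After op 5 (type): buf='foo' undo_depth=1 redo_depth=0

Answer: yes no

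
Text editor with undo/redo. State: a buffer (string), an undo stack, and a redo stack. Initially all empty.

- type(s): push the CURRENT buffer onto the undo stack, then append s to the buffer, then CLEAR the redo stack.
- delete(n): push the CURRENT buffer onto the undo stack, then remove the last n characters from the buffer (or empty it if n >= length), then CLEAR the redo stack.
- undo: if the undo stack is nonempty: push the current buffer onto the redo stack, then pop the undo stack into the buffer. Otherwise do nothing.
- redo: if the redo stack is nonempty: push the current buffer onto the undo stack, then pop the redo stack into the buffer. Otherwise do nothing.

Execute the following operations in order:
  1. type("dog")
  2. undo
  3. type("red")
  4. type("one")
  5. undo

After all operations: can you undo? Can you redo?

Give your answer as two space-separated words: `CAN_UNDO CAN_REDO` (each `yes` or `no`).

After op 1 (type): buf='dog' undo_depth=1 redo_depth=0
After op 2 (undo): buf='(empty)' undo_depth=0 redo_depth=1
After op 3 (type): buf='red' undo_depth=1 redo_depth=0
After op 4 (type): buf='redone' undo_depth=2 redo_depth=0
After op 5 (undo): buf='red' undo_depth=1 redo_depth=1

Answer: yes yes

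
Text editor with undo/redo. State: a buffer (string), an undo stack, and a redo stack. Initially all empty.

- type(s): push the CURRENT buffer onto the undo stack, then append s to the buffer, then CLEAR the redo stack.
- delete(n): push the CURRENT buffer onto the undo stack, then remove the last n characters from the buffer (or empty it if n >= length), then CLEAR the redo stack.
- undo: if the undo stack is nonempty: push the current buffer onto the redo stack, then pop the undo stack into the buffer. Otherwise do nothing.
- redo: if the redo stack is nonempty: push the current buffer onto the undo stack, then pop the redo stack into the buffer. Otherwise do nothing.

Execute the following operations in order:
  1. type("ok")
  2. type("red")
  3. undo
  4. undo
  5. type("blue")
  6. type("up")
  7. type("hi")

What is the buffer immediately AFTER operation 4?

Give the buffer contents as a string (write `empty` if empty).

After op 1 (type): buf='ok' undo_depth=1 redo_depth=0
After op 2 (type): buf='okred' undo_depth=2 redo_depth=0
After op 3 (undo): buf='ok' undo_depth=1 redo_depth=1
After op 4 (undo): buf='(empty)' undo_depth=0 redo_depth=2

Answer: empty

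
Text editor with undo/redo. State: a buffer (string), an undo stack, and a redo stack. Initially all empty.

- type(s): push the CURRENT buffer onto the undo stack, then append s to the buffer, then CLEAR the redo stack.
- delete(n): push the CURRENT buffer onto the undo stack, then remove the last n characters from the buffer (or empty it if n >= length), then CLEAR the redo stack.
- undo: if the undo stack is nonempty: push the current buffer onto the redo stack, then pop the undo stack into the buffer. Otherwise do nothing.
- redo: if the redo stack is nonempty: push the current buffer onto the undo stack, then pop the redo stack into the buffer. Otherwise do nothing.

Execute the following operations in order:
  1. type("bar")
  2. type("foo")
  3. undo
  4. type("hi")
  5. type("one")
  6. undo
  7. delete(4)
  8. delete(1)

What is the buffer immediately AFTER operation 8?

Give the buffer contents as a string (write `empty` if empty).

Answer: empty

Derivation:
After op 1 (type): buf='bar' undo_depth=1 redo_depth=0
After op 2 (type): buf='barfoo' undo_depth=2 redo_depth=0
After op 3 (undo): buf='bar' undo_depth=1 redo_depth=1
After op 4 (type): buf='barhi' undo_depth=2 redo_depth=0
After op 5 (type): buf='barhione' undo_depth=3 redo_depth=0
After op 6 (undo): buf='barhi' undo_depth=2 redo_depth=1
After op 7 (delete): buf='b' undo_depth=3 redo_depth=0
After op 8 (delete): buf='(empty)' undo_depth=4 redo_depth=0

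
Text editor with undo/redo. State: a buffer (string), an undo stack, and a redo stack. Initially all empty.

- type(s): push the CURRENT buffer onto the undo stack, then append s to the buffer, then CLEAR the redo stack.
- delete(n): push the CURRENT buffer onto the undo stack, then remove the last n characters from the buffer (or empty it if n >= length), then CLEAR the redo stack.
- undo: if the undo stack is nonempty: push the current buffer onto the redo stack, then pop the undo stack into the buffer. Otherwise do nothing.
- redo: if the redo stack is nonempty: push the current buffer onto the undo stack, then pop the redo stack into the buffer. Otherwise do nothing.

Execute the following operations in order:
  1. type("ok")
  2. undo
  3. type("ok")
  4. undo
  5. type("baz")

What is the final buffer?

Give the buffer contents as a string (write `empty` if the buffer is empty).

After op 1 (type): buf='ok' undo_depth=1 redo_depth=0
After op 2 (undo): buf='(empty)' undo_depth=0 redo_depth=1
After op 3 (type): buf='ok' undo_depth=1 redo_depth=0
After op 4 (undo): buf='(empty)' undo_depth=0 redo_depth=1
After op 5 (type): buf='baz' undo_depth=1 redo_depth=0

Answer: baz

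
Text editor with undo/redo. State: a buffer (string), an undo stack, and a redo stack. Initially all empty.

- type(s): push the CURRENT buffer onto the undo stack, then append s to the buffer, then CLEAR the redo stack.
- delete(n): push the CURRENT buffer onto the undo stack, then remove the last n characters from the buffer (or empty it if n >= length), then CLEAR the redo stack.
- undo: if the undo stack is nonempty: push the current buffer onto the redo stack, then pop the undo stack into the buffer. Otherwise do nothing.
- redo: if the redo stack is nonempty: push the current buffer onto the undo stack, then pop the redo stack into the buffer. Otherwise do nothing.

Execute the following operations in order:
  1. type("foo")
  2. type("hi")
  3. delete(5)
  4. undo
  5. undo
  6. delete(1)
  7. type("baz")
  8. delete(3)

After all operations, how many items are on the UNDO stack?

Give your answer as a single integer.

After op 1 (type): buf='foo' undo_depth=1 redo_depth=0
After op 2 (type): buf='foohi' undo_depth=2 redo_depth=0
After op 3 (delete): buf='(empty)' undo_depth=3 redo_depth=0
After op 4 (undo): buf='foohi' undo_depth=2 redo_depth=1
After op 5 (undo): buf='foo' undo_depth=1 redo_depth=2
After op 6 (delete): buf='fo' undo_depth=2 redo_depth=0
After op 7 (type): buf='fobaz' undo_depth=3 redo_depth=0
After op 8 (delete): buf='fo' undo_depth=4 redo_depth=0

Answer: 4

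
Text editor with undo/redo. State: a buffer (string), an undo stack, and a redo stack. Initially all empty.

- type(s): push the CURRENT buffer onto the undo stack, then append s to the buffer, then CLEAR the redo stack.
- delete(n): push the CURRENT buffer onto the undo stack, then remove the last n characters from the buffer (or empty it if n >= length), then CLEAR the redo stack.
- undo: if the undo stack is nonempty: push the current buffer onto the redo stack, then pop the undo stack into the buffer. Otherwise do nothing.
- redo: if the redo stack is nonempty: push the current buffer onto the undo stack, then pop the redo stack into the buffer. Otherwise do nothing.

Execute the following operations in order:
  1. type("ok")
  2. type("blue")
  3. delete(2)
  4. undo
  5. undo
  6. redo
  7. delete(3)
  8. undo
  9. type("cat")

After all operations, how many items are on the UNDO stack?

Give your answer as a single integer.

After op 1 (type): buf='ok' undo_depth=1 redo_depth=0
After op 2 (type): buf='okblue' undo_depth=2 redo_depth=0
After op 3 (delete): buf='okbl' undo_depth=3 redo_depth=0
After op 4 (undo): buf='okblue' undo_depth=2 redo_depth=1
After op 5 (undo): buf='ok' undo_depth=1 redo_depth=2
After op 6 (redo): buf='okblue' undo_depth=2 redo_depth=1
After op 7 (delete): buf='okb' undo_depth=3 redo_depth=0
After op 8 (undo): buf='okblue' undo_depth=2 redo_depth=1
After op 9 (type): buf='okbluecat' undo_depth=3 redo_depth=0

Answer: 3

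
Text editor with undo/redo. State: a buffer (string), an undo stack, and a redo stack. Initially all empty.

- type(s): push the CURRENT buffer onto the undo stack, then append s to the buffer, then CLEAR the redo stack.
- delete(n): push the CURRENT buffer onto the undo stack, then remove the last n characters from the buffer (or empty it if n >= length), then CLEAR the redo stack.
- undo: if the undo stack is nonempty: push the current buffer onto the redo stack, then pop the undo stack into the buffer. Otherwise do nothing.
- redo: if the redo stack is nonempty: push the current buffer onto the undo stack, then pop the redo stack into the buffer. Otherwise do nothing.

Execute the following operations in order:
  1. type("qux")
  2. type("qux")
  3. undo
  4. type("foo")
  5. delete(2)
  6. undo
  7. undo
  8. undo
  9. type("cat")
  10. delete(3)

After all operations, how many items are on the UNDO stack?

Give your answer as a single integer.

After op 1 (type): buf='qux' undo_depth=1 redo_depth=0
After op 2 (type): buf='quxqux' undo_depth=2 redo_depth=0
After op 3 (undo): buf='qux' undo_depth=1 redo_depth=1
After op 4 (type): buf='quxfoo' undo_depth=2 redo_depth=0
After op 5 (delete): buf='quxf' undo_depth=3 redo_depth=0
After op 6 (undo): buf='quxfoo' undo_depth=2 redo_depth=1
After op 7 (undo): buf='qux' undo_depth=1 redo_depth=2
After op 8 (undo): buf='(empty)' undo_depth=0 redo_depth=3
After op 9 (type): buf='cat' undo_depth=1 redo_depth=0
After op 10 (delete): buf='(empty)' undo_depth=2 redo_depth=0

Answer: 2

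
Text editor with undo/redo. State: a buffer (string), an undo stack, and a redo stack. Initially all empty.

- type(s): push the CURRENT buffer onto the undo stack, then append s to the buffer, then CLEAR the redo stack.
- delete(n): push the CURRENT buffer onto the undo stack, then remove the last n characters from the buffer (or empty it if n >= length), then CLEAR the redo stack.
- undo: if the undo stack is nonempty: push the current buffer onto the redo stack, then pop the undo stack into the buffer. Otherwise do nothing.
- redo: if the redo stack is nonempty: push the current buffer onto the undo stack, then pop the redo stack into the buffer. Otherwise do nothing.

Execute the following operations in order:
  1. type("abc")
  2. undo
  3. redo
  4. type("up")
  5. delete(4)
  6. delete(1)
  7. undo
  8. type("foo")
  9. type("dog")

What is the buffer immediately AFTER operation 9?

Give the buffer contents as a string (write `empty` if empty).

Answer: afoodog

Derivation:
After op 1 (type): buf='abc' undo_depth=1 redo_depth=0
After op 2 (undo): buf='(empty)' undo_depth=0 redo_depth=1
After op 3 (redo): buf='abc' undo_depth=1 redo_depth=0
After op 4 (type): buf='abcup' undo_depth=2 redo_depth=0
After op 5 (delete): buf='a' undo_depth=3 redo_depth=0
After op 6 (delete): buf='(empty)' undo_depth=4 redo_depth=0
After op 7 (undo): buf='a' undo_depth=3 redo_depth=1
After op 8 (type): buf='afoo' undo_depth=4 redo_depth=0
After op 9 (type): buf='afoodog' undo_depth=5 redo_depth=0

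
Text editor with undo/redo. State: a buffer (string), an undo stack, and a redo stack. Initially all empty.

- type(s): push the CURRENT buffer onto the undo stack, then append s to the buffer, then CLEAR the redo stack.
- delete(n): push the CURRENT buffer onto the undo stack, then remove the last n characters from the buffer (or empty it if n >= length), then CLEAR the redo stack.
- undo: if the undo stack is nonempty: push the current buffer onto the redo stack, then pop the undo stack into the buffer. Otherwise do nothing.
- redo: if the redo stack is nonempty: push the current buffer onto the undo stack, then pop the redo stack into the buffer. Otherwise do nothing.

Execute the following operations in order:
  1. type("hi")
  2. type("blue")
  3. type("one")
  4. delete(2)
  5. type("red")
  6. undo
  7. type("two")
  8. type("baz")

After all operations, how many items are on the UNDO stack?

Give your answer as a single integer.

After op 1 (type): buf='hi' undo_depth=1 redo_depth=0
After op 2 (type): buf='hiblue' undo_depth=2 redo_depth=0
After op 3 (type): buf='hiblueone' undo_depth=3 redo_depth=0
After op 4 (delete): buf='hiblueo' undo_depth=4 redo_depth=0
After op 5 (type): buf='hiblueored' undo_depth=5 redo_depth=0
After op 6 (undo): buf='hiblueo' undo_depth=4 redo_depth=1
After op 7 (type): buf='hiblueotwo' undo_depth=5 redo_depth=0
After op 8 (type): buf='hiblueotwobaz' undo_depth=6 redo_depth=0

Answer: 6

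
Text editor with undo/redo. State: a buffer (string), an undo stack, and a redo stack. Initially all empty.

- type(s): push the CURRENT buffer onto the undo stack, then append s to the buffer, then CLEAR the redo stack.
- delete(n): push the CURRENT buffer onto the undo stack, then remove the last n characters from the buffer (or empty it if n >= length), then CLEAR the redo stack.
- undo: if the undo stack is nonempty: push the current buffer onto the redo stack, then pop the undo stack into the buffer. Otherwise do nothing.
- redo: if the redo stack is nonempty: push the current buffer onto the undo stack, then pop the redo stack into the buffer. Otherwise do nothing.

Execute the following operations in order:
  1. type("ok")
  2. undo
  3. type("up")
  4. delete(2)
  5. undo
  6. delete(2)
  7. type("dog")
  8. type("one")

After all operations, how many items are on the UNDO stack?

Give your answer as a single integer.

Answer: 4

Derivation:
After op 1 (type): buf='ok' undo_depth=1 redo_depth=0
After op 2 (undo): buf='(empty)' undo_depth=0 redo_depth=1
After op 3 (type): buf='up' undo_depth=1 redo_depth=0
After op 4 (delete): buf='(empty)' undo_depth=2 redo_depth=0
After op 5 (undo): buf='up' undo_depth=1 redo_depth=1
After op 6 (delete): buf='(empty)' undo_depth=2 redo_depth=0
After op 7 (type): buf='dog' undo_depth=3 redo_depth=0
After op 8 (type): buf='dogone' undo_depth=4 redo_depth=0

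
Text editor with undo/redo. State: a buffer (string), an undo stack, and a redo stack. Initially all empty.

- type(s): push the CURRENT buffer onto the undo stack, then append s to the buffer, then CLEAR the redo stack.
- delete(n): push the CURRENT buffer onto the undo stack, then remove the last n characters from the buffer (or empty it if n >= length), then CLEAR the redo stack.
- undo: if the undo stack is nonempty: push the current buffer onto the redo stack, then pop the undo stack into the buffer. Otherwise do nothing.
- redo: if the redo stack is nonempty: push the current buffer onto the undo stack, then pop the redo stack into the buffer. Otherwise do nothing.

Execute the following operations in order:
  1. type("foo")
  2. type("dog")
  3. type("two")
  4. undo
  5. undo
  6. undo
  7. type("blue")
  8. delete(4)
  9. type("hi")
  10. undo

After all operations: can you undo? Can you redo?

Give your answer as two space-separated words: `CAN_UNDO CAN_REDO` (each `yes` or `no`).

Answer: yes yes

Derivation:
After op 1 (type): buf='foo' undo_depth=1 redo_depth=0
After op 2 (type): buf='foodog' undo_depth=2 redo_depth=0
After op 3 (type): buf='foodogtwo' undo_depth=3 redo_depth=0
After op 4 (undo): buf='foodog' undo_depth=2 redo_depth=1
After op 5 (undo): buf='foo' undo_depth=1 redo_depth=2
After op 6 (undo): buf='(empty)' undo_depth=0 redo_depth=3
After op 7 (type): buf='blue' undo_depth=1 redo_depth=0
After op 8 (delete): buf='(empty)' undo_depth=2 redo_depth=0
After op 9 (type): buf='hi' undo_depth=3 redo_depth=0
After op 10 (undo): buf='(empty)' undo_depth=2 redo_depth=1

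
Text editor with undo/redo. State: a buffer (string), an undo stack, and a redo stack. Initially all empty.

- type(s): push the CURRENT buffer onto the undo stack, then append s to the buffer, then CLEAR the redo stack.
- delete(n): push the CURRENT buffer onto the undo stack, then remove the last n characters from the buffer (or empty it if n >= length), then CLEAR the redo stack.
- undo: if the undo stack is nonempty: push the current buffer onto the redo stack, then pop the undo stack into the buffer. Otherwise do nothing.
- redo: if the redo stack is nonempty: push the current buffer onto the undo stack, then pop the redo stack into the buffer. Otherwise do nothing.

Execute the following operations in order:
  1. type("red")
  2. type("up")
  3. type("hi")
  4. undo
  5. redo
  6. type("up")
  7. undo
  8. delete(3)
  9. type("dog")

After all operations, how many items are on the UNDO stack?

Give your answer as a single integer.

Answer: 5

Derivation:
After op 1 (type): buf='red' undo_depth=1 redo_depth=0
After op 2 (type): buf='redup' undo_depth=2 redo_depth=0
After op 3 (type): buf='reduphi' undo_depth=3 redo_depth=0
After op 4 (undo): buf='redup' undo_depth=2 redo_depth=1
After op 5 (redo): buf='reduphi' undo_depth=3 redo_depth=0
After op 6 (type): buf='reduphiup' undo_depth=4 redo_depth=0
After op 7 (undo): buf='reduphi' undo_depth=3 redo_depth=1
After op 8 (delete): buf='redu' undo_depth=4 redo_depth=0
After op 9 (type): buf='redudog' undo_depth=5 redo_depth=0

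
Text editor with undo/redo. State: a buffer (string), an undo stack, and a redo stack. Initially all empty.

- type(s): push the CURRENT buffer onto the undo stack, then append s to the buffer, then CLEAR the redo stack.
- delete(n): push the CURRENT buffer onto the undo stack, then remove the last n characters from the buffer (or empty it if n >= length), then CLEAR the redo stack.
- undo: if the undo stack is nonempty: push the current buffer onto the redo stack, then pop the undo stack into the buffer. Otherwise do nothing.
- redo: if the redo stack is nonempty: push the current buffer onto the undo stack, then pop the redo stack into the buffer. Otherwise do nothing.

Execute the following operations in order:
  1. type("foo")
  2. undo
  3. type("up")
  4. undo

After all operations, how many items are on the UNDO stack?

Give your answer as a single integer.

Answer: 0

Derivation:
After op 1 (type): buf='foo' undo_depth=1 redo_depth=0
After op 2 (undo): buf='(empty)' undo_depth=0 redo_depth=1
After op 3 (type): buf='up' undo_depth=1 redo_depth=0
After op 4 (undo): buf='(empty)' undo_depth=0 redo_depth=1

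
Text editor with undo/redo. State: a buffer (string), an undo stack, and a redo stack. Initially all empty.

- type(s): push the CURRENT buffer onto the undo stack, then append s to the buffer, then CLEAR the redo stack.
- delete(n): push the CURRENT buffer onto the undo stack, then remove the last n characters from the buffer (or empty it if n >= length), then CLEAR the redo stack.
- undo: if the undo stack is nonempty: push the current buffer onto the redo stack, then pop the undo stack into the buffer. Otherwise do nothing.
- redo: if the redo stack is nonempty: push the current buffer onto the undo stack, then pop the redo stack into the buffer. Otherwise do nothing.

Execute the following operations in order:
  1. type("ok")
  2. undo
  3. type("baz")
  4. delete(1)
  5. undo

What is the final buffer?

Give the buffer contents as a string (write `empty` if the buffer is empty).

Answer: baz

Derivation:
After op 1 (type): buf='ok' undo_depth=1 redo_depth=0
After op 2 (undo): buf='(empty)' undo_depth=0 redo_depth=1
After op 3 (type): buf='baz' undo_depth=1 redo_depth=0
After op 4 (delete): buf='ba' undo_depth=2 redo_depth=0
After op 5 (undo): buf='baz' undo_depth=1 redo_depth=1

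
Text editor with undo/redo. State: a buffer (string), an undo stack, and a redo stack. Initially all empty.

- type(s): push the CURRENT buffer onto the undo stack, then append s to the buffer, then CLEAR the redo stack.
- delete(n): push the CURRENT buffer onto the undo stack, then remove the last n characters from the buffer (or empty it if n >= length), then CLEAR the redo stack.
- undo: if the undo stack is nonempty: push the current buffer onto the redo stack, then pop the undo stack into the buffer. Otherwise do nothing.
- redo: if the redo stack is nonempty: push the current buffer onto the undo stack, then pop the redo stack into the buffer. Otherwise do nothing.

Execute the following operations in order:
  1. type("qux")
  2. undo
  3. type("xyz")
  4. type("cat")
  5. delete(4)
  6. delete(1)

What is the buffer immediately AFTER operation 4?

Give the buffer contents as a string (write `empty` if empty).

After op 1 (type): buf='qux' undo_depth=1 redo_depth=0
After op 2 (undo): buf='(empty)' undo_depth=0 redo_depth=1
After op 3 (type): buf='xyz' undo_depth=1 redo_depth=0
After op 4 (type): buf='xyzcat' undo_depth=2 redo_depth=0

Answer: xyzcat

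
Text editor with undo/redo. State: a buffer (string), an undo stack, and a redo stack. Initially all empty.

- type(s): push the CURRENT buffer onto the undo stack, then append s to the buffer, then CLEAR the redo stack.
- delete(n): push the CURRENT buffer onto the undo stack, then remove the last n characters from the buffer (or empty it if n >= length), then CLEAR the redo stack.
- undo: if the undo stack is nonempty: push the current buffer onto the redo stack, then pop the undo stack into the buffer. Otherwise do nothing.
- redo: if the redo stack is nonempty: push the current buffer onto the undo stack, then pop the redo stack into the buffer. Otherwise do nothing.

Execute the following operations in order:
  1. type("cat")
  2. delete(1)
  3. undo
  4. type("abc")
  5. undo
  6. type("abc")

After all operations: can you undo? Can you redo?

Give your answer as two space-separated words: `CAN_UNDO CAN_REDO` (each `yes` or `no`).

After op 1 (type): buf='cat' undo_depth=1 redo_depth=0
After op 2 (delete): buf='ca' undo_depth=2 redo_depth=0
After op 3 (undo): buf='cat' undo_depth=1 redo_depth=1
After op 4 (type): buf='catabc' undo_depth=2 redo_depth=0
After op 5 (undo): buf='cat' undo_depth=1 redo_depth=1
After op 6 (type): buf='catabc' undo_depth=2 redo_depth=0

Answer: yes no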